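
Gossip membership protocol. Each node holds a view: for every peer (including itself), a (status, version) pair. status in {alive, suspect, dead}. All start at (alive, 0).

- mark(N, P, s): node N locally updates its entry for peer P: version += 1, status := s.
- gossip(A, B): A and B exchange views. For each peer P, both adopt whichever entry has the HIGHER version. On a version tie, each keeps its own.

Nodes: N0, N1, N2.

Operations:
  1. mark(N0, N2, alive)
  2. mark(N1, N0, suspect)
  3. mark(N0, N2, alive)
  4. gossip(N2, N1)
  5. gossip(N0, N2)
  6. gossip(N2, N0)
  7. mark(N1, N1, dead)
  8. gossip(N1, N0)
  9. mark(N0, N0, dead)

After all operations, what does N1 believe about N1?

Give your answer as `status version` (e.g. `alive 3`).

Answer: dead 1

Derivation:
Op 1: N0 marks N2=alive -> (alive,v1)
Op 2: N1 marks N0=suspect -> (suspect,v1)
Op 3: N0 marks N2=alive -> (alive,v2)
Op 4: gossip N2<->N1 -> N2.N0=(suspect,v1) N2.N1=(alive,v0) N2.N2=(alive,v0) | N1.N0=(suspect,v1) N1.N1=(alive,v0) N1.N2=(alive,v0)
Op 5: gossip N0<->N2 -> N0.N0=(suspect,v1) N0.N1=(alive,v0) N0.N2=(alive,v2) | N2.N0=(suspect,v1) N2.N1=(alive,v0) N2.N2=(alive,v2)
Op 6: gossip N2<->N0 -> N2.N0=(suspect,v1) N2.N1=(alive,v0) N2.N2=(alive,v2) | N0.N0=(suspect,v1) N0.N1=(alive,v0) N0.N2=(alive,v2)
Op 7: N1 marks N1=dead -> (dead,v1)
Op 8: gossip N1<->N0 -> N1.N0=(suspect,v1) N1.N1=(dead,v1) N1.N2=(alive,v2) | N0.N0=(suspect,v1) N0.N1=(dead,v1) N0.N2=(alive,v2)
Op 9: N0 marks N0=dead -> (dead,v2)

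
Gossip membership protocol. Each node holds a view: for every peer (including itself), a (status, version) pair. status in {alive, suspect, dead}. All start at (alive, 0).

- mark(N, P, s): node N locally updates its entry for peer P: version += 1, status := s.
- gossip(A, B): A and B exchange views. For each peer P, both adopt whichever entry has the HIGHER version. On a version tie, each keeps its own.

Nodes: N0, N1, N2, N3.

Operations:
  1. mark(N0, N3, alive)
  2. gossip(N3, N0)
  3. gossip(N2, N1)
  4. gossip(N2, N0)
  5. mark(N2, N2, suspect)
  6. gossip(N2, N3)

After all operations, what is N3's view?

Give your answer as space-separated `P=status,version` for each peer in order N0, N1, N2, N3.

Op 1: N0 marks N3=alive -> (alive,v1)
Op 2: gossip N3<->N0 -> N3.N0=(alive,v0) N3.N1=(alive,v0) N3.N2=(alive,v0) N3.N3=(alive,v1) | N0.N0=(alive,v0) N0.N1=(alive,v0) N0.N2=(alive,v0) N0.N3=(alive,v1)
Op 3: gossip N2<->N1 -> N2.N0=(alive,v0) N2.N1=(alive,v0) N2.N2=(alive,v0) N2.N3=(alive,v0) | N1.N0=(alive,v0) N1.N1=(alive,v0) N1.N2=(alive,v0) N1.N3=(alive,v0)
Op 4: gossip N2<->N0 -> N2.N0=(alive,v0) N2.N1=(alive,v0) N2.N2=(alive,v0) N2.N3=(alive,v1) | N0.N0=(alive,v0) N0.N1=(alive,v0) N0.N2=(alive,v0) N0.N3=(alive,v1)
Op 5: N2 marks N2=suspect -> (suspect,v1)
Op 6: gossip N2<->N3 -> N2.N0=(alive,v0) N2.N1=(alive,v0) N2.N2=(suspect,v1) N2.N3=(alive,v1) | N3.N0=(alive,v0) N3.N1=(alive,v0) N3.N2=(suspect,v1) N3.N3=(alive,v1)

Answer: N0=alive,0 N1=alive,0 N2=suspect,1 N3=alive,1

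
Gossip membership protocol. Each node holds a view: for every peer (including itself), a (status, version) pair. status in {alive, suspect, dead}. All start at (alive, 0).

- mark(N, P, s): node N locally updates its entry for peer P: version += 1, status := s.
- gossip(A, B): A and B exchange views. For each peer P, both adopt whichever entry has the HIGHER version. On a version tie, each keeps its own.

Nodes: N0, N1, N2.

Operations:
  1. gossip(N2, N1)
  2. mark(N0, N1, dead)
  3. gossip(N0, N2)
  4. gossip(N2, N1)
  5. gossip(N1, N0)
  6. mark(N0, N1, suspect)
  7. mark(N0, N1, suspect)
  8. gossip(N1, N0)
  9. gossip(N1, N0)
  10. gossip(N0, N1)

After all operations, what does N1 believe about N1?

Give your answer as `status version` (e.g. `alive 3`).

Answer: suspect 3

Derivation:
Op 1: gossip N2<->N1 -> N2.N0=(alive,v0) N2.N1=(alive,v0) N2.N2=(alive,v0) | N1.N0=(alive,v0) N1.N1=(alive,v0) N1.N2=(alive,v0)
Op 2: N0 marks N1=dead -> (dead,v1)
Op 3: gossip N0<->N2 -> N0.N0=(alive,v0) N0.N1=(dead,v1) N0.N2=(alive,v0) | N2.N0=(alive,v0) N2.N1=(dead,v1) N2.N2=(alive,v0)
Op 4: gossip N2<->N1 -> N2.N0=(alive,v0) N2.N1=(dead,v1) N2.N2=(alive,v0) | N1.N0=(alive,v0) N1.N1=(dead,v1) N1.N2=(alive,v0)
Op 5: gossip N1<->N0 -> N1.N0=(alive,v0) N1.N1=(dead,v1) N1.N2=(alive,v0) | N0.N0=(alive,v0) N0.N1=(dead,v1) N0.N2=(alive,v0)
Op 6: N0 marks N1=suspect -> (suspect,v2)
Op 7: N0 marks N1=suspect -> (suspect,v3)
Op 8: gossip N1<->N0 -> N1.N0=(alive,v0) N1.N1=(suspect,v3) N1.N2=(alive,v0) | N0.N0=(alive,v0) N0.N1=(suspect,v3) N0.N2=(alive,v0)
Op 9: gossip N1<->N0 -> N1.N0=(alive,v0) N1.N1=(suspect,v3) N1.N2=(alive,v0) | N0.N0=(alive,v0) N0.N1=(suspect,v3) N0.N2=(alive,v0)
Op 10: gossip N0<->N1 -> N0.N0=(alive,v0) N0.N1=(suspect,v3) N0.N2=(alive,v0) | N1.N0=(alive,v0) N1.N1=(suspect,v3) N1.N2=(alive,v0)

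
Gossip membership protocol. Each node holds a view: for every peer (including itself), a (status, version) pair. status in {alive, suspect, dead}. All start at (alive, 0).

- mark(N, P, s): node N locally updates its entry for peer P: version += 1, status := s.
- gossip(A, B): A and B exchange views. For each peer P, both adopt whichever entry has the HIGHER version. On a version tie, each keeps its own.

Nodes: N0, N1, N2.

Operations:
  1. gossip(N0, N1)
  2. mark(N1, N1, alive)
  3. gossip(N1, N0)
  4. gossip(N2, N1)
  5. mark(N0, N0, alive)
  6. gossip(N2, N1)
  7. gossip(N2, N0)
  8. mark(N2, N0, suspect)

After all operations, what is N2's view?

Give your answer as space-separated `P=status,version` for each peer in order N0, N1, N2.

Answer: N0=suspect,2 N1=alive,1 N2=alive,0

Derivation:
Op 1: gossip N0<->N1 -> N0.N0=(alive,v0) N0.N1=(alive,v0) N0.N2=(alive,v0) | N1.N0=(alive,v0) N1.N1=(alive,v0) N1.N2=(alive,v0)
Op 2: N1 marks N1=alive -> (alive,v1)
Op 3: gossip N1<->N0 -> N1.N0=(alive,v0) N1.N1=(alive,v1) N1.N2=(alive,v0) | N0.N0=(alive,v0) N0.N1=(alive,v1) N0.N2=(alive,v0)
Op 4: gossip N2<->N1 -> N2.N0=(alive,v0) N2.N1=(alive,v1) N2.N2=(alive,v0) | N1.N0=(alive,v0) N1.N1=(alive,v1) N1.N2=(alive,v0)
Op 5: N0 marks N0=alive -> (alive,v1)
Op 6: gossip N2<->N1 -> N2.N0=(alive,v0) N2.N1=(alive,v1) N2.N2=(alive,v0) | N1.N0=(alive,v0) N1.N1=(alive,v1) N1.N2=(alive,v0)
Op 7: gossip N2<->N0 -> N2.N0=(alive,v1) N2.N1=(alive,v1) N2.N2=(alive,v0) | N0.N0=(alive,v1) N0.N1=(alive,v1) N0.N2=(alive,v0)
Op 8: N2 marks N0=suspect -> (suspect,v2)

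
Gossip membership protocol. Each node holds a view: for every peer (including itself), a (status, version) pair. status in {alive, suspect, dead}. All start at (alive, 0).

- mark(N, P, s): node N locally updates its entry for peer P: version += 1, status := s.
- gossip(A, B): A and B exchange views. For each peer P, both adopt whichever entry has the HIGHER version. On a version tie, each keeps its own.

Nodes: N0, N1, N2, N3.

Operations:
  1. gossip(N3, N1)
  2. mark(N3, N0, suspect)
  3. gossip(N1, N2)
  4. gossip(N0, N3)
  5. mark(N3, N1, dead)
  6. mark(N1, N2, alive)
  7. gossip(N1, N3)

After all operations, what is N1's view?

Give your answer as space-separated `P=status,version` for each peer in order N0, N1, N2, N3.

Answer: N0=suspect,1 N1=dead,1 N2=alive,1 N3=alive,0

Derivation:
Op 1: gossip N3<->N1 -> N3.N0=(alive,v0) N3.N1=(alive,v0) N3.N2=(alive,v0) N3.N3=(alive,v0) | N1.N0=(alive,v0) N1.N1=(alive,v0) N1.N2=(alive,v0) N1.N3=(alive,v0)
Op 2: N3 marks N0=suspect -> (suspect,v1)
Op 3: gossip N1<->N2 -> N1.N0=(alive,v0) N1.N1=(alive,v0) N1.N2=(alive,v0) N1.N3=(alive,v0) | N2.N0=(alive,v0) N2.N1=(alive,v0) N2.N2=(alive,v0) N2.N3=(alive,v0)
Op 4: gossip N0<->N3 -> N0.N0=(suspect,v1) N0.N1=(alive,v0) N0.N2=(alive,v0) N0.N3=(alive,v0) | N3.N0=(suspect,v1) N3.N1=(alive,v0) N3.N2=(alive,v0) N3.N3=(alive,v0)
Op 5: N3 marks N1=dead -> (dead,v1)
Op 6: N1 marks N2=alive -> (alive,v1)
Op 7: gossip N1<->N3 -> N1.N0=(suspect,v1) N1.N1=(dead,v1) N1.N2=(alive,v1) N1.N3=(alive,v0) | N3.N0=(suspect,v1) N3.N1=(dead,v1) N3.N2=(alive,v1) N3.N3=(alive,v0)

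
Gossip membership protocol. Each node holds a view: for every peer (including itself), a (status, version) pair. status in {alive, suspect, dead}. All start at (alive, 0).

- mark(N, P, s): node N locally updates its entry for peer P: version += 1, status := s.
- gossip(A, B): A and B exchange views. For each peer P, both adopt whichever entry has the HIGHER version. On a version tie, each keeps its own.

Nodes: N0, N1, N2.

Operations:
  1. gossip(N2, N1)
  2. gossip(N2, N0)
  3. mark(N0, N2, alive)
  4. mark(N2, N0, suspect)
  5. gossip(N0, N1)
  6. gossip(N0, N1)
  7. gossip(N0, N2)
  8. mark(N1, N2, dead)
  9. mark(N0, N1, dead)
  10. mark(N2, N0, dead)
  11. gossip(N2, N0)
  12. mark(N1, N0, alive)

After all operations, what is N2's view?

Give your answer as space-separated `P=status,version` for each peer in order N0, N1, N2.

Answer: N0=dead,2 N1=dead,1 N2=alive,1

Derivation:
Op 1: gossip N2<->N1 -> N2.N0=(alive,v0) N2.N1=(alive,v0) N2.N2=(alive,v0) | N1.N0=(alive,v0) N1.N1=(alive,v0) N1.N2=(alive,v0)
Op 2: gossip N2<->N0 -> N2.N0=(alive,v0) N2.N1=(alive,v0) N2.N2=(alive,v0) | N0.N0=(alive,v0) N0.N1=(alive,v0) N0.N2=(alive,v0)
Op 3: N0 marks N2=alive -> (alive,v1)
Op 4: N2 marks N0=suspect -> (suspect,v1)
Op 5: gossip N0<->N1 -> N0.N0=(alive,v0) N0.N1=(alive,v0) N0.N2=(alive,v1) | N1.N0=(alive,v0) N1.N1=(alive,v0) N1.N2=(alive,v1)
Op 6: gossip N0<->N1 -> N0.N0=(alive,v0) N0.N1=(alive,v0) N0.N2=(alive,v1) | N1.N0=(alive,v0) N1.N1=(alive,v0) N1.N2=(alive,v1)
Op 7: gossip N0<->N2 -> N0.N0=(suspect,v1) N0.N1=(alive,v0) N0.N2=(alive,v1) | N2.N0=(suspect,v1) N2.N1=(alive,v0) N2.N2=(alive,v1)
Op 8: N1 marks N2=dead -> (dead,v2)
Op 9: N0 marks N1=dead -> (dead,v1)
Op 10: N2 marks N0=dead -> (dead,v2)
Op 11: gossip N2<->N0 -> N2.N0=(dead,v2) N2.N1=(dead,v1) N2.N2=(alive,v1) | N0.N0=(dead,v2) N0.N1=(dead,v1) N0.N2=(alive,v1)
Op 12: N1 marks N0=alive -> (alive,v1)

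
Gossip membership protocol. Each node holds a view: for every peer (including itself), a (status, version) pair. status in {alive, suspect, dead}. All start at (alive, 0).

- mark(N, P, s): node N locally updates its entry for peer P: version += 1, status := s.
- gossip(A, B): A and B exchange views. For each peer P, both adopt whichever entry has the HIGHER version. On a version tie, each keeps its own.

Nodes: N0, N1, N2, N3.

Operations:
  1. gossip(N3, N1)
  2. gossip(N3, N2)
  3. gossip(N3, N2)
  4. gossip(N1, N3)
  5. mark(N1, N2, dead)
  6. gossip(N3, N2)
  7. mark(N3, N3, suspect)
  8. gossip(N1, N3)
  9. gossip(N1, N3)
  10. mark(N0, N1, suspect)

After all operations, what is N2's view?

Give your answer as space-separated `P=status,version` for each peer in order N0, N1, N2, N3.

Op 1: gossip N3<->N1 -> N3.N0=(alive,v0) N3.N1=(alive,v0) N3.N2=(alive,v0) N3.N3=(alive,v0) | N1.N0=(alive,v0) N1.N1=(alive,v0) N1.N2=(alive,v0) N1.N3=(alive,v0)
Op 2: gossip N3<->N2 -> N3.N0=(alive,v0) N3.N1=(alive,v0) N3.N2=(alive,v0) N3.N3=(alive,v0) | N2.N0=(alive,v0) N2.N1=(alive,v0) N2.N2=(alive,v0) N2.N3=(alive,v0)
Op 3: gossip N3<->N2 -> N3.N0=(alive,v0) N3.N1=(alive,v0) N3.N2=(alive,v0) N3.N3=(alive,v0) | N2.N0=(alive,v0) N2.N1=(alive,v0) N2.N2=(alive,v0) N2.N3=(alive,v0)
Op 4: gossip N1<->N3 -> N1.N0=(alive,v0) N1.N1=(alive,v0) N1.N2=(alive,v0) N1.N3=(alive,v0) | N3.N0=(alive,v0) N3.N1=(alive,v0) N3.N2=(alive,v0) N3.N3=(alive,v0)
Op 5: N1 marks N2=dead -> (dead,v1)
Op 6: gossip N3<->N2 -> N3.N0=(alive,v0) N3.N1=(alive,v0) N3.N2=(alive,v0) N3.N3=(alive,v0) | N2.N0=(alive,v0) N2.N1=(alive,v0) N2.N2=(alive,v0) N2.N3=(alive,v0)
Op 7: N3 marks N3=suspect -> (suspect,v1)
Op 8: gossip N1<->N3 -> N1.N0=(alive,v0) N1.N1=(alive,v0) N1.N2=(dead,v1) N1.N3=(suspect,v1) | N3.N0=(alive,v0) N3.N1=(alive,v0) N3.N2=(dead,v1) N3.N3=(suspect,v1)
Op 9: gossip N1<->N3 -> N1.N0=(alive,v0) N1.N1=(alive,v0) N1.N2=(dead,v1) N1.N3=(suspect,v1) | N3.N0=(alive,v0) N3.N1=(alive,v0) N3.N2=(dead,v1) N3.N3=(suspect,v1)
Op 10: N0 marks N1=suspect -> (suspect,v1)

Answer: N0=alive,0 N1=alive,0 N2=alive,0 N3=alive,0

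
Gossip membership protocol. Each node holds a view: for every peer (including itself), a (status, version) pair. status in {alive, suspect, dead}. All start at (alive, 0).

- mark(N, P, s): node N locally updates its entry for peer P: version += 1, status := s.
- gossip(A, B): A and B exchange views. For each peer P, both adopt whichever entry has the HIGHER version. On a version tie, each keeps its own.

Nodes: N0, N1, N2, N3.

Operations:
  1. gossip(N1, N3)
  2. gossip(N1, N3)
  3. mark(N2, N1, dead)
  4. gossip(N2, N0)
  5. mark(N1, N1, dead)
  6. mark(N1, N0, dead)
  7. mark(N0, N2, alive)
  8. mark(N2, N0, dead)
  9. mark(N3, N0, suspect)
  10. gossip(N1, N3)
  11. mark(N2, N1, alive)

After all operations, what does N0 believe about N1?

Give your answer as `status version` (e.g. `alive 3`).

Op 1: gossip N1<->N3 -> N1.N0=(alive,v0) N1.N1=(alive,v0) N1.N2=(alive,v0) N1.N3=(alive,v0) | N3.N0=(alive,v0) N3.N1=(alive,v0) N3.N2=(alive,v0) N3.N3=(alive,v0)
Op 2: gossip N1<->N3 -> N1.N0=(alive,v0) N1.N1=(alive,v0) N1.N2=(alive,v0) N1.N3=(alive,v0) | N3.N0=(alive,v0) N3.N1=(alive,v0) N3.N2=(alive,v0) N3.N3=(alive,v0)
Op 3: N2 marks N1=dead -> (dead,v1)
Op 4: gossip N2<->N0 -> N2.N0=(alive,v0) N2.N1=(dead,v1) N2.N2=(alive,v0) N2.N3=(alive,v0) | N0.N0=(alive,v0) N0.N1=(dead,v1) N0.N2=(alive,v0) N0.N3=(alive,v0)
Op 5: N1 marks N1=dead -> (dead,v1)
Op 6: N1 marks N0=dead -> (dead,v1)
Op 7: N0 marks N2=alive -> (alive,v1)
Op 8: N2 marks N0=dead -> (dead,v1)
Op 9: N3 marks N0=suspect -> (suspect,v1)
Op 10: gossip N1<->N3 -> N1.N0=(dead,v1) N1.N1=(dead,v1) N1.N2=(alive,v0) N1.N3=(alive,v0) | N3.N0=(suspect,v1) N3.N1=(dead,v1) N3.N2=(alive,v0) N3.N3=(alive,v0)
Op 11: N2 marks N1=alive -> (alive,v2)

Answer: dead 1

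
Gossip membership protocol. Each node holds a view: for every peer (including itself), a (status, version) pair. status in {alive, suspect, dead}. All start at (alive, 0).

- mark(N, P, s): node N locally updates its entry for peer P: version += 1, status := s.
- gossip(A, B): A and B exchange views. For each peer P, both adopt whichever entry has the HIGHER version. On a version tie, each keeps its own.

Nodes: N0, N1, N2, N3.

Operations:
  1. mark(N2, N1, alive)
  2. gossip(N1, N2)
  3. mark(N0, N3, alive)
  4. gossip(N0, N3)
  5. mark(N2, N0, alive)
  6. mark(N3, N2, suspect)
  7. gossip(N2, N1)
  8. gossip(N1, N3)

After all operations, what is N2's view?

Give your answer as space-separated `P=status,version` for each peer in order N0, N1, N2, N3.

Answer: N0=alive,1 N1=alive,1 N2=alive,0 N3=alive,0

Derivation:
Op 1: N2 marks N1=alive -> (alive,v1)
Op 2: gossip N1<->N2 -> N1.N0=(alive,v0) N1.N1=(alive,v1) N1.N2=(alive,v0) N1.N3=(alive,v0) | N2.N0=(alive,v0) N2.N1=(alive,v1) N2.N2=(alive,v0) N2.N3=(alive,v0)
Op 3: N0 marks N3=alive -> (alive,v1)
Op 4: gossip N0<->N3 -> N0.N0=(alive,v0) N0.N1=(alive,v0) N0.N2=(alive,v0) N0.N3=(alive,v1) | N3.N0=(alive,v0) N3.N1=(alive,v0) N3.N2=(alive,v0) N3.N3=(alive,v1)
Op 5: N2 marks N0=alive -> (alive,v1)
Op 6: N3 marks N2=suspect -> (suspect,v1)
Op 7: gossip N2<->N1 -> N2.N0=(alive,v1) N2.N1=(alive,v1) N2.N2=(alive,v0) N2.N3=(alive,v0) | N1.N0=(alive,v1) N1.N1=(alive,v1) N1.N2=(alive,v0) N1.N3=(alive,v0)
Op 8: gossip N1<->N3 -> N1.N0=(alive,v1) N1.N1=(alive,v1) N1.N2=(suspect,v1) N1.N3=(alive,v1) | N3.N0=(alive,v1) N3.N1=(alive,v1) N3.N2=(suspect,v1) N3.N3=(alive,v1)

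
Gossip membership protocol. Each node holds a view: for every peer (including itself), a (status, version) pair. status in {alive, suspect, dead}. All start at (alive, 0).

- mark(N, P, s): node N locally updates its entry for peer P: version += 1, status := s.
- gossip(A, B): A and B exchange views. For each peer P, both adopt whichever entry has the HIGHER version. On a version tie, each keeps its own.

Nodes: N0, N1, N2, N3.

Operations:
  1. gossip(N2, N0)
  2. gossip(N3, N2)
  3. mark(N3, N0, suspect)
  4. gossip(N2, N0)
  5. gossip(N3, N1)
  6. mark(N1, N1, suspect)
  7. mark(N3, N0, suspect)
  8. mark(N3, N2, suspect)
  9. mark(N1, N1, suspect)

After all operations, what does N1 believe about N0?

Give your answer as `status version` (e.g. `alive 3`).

Op 1: gossip N2<->N0 -> N2.N0=(alive,v0) N2.N1=(alive,v0) N2.N2=(alive,v0) N2.N3=(alive,v0) | N0.N0=(alive,v0) N0.N1=(alive,v0) N0.N2=(alive,v0) N0.N3=(alive,v0)
Op 2: gossip N3<->N2 -> N3.N0=(alive,v0) N3.N1=(alive,v0) N3.N2=(alive,v0) N3.N3=(alive,v0) | N2.N0=(alive,v0) N2.N1=(alive,v0) N2.N2=(alive,v0) N2.N3=(alive,v0)
Op 3: N3 marks N0=suspect -> (suspect,v1)
Op 4: gossip N2<->N0 -> N2.N0=(alive,v0) N2.N1=(alive,v0) N2.N2=(alive,v0) N2.N3=(alive,v0) | N0.N0=(alive,v0) N0.N1=(alive,v0) N0.N2=(alive,v0) N0.N3=(alive,v0)
Op 5: gossip N3<->N1 -> N3.N0=(suspect,v1) N3.N1=(alive,v0) N3.N2=(alive,v0) N3.N3=(alive,v0) | N1.N0=(suspect,v1) N1.N1=(alive,v0) N1.N2=(alive,v0) N1.N3=(alive,v0)
Op 6: N1 marks N1=suspect -> (suspect,v1)
Op 7: N3 marks N0=suspect -> (suspect,v2)
Op 8: N3 marks N2=suspect -> (suspect,v1)
Op 9: N1 marks N1=suspect -> (suspect,v2)

Answer: suspect 1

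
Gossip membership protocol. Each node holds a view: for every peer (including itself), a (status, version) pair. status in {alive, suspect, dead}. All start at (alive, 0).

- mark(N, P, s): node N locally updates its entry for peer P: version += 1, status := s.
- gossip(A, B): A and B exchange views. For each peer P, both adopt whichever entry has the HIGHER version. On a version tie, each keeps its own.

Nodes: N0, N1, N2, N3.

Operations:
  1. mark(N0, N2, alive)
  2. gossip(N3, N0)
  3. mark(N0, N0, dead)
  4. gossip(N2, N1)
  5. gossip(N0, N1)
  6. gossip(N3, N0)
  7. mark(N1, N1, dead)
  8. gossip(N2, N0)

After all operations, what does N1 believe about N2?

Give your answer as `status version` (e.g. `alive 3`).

Op 1: N0 marks N2=alive -> (alive,v1)
Op 2: gossip N3<->N0 -> N3.N0=(alive,v0) N3.N1=(alive,v0) N3.N2=(alive,v1) N3.N3=(alive,v0) | N0.N0=(alive,v0) N0.N1=(alive,v0) N0.N2=(alive,v1) N0.N3=(alive,v0)
Op 3: N0 marks N0=dead -> (dead,v1)
Op 4: gossip N2<->N1 -> N2.N0=(alive,v0) N2.N1=(alive,v0) N2.N2=(alive,v0) N2.N3=(alive,v0) | N1.N0=(alive,v0) N1.N1=(alive,v0) N1.N2=(alive,v0) N1.N3=(alive,v0)
Op 5: gossip N0<->N1 -> N0.N0=(dead,v1) N0.N1=(alive,v0) N0.N2=(alive,v1) N0.N3=(alive,v0) | N1.N0=(dead,v1) N1.N1=(alive,v0) N1.N2=(alive,v1) N1.N3=(alive,v0)
Op 6: gossip N3<->N0 -> N3.N0=(dead,v1) N3.N1=(alive,v0) N3.N2=(alive,v1) N3.N3=(alive,v0) | N0.N0=(dead,v1) N0.N1=(alive,v0) N0.N2=(alive,v1) N0.N3=(alive,v0)
Op 7: N1 marks N1=dead -> (dead,v1)
Op 8: gossip N2<->N0 -> N2.N0=(dead,v1) N2.N1=(alive,v0) N2.N2=(alive,v1) N2.N3=(alive,v0) | N0.N0=(dead,v1) N0.N1=(alive,v0) N0.N2=(alive,v1) N0.N3=(alive,v0)

Answer: alive 1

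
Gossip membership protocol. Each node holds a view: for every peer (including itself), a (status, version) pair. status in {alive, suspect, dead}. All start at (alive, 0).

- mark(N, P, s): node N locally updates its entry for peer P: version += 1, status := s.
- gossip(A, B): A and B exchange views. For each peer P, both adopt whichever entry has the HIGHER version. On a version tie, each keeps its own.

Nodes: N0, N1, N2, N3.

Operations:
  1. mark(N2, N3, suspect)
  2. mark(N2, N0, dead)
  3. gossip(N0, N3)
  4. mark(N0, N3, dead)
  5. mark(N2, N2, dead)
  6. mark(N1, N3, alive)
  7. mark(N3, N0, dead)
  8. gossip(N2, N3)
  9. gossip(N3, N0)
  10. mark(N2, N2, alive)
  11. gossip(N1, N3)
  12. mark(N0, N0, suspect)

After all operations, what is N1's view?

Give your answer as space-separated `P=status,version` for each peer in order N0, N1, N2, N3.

Answer: N0=dead,1 N1=alive,0 N2=dead,1 N3=alive,1

Derivation:
Op 1: N2 marks N3=suspect -> (suspect,v1)
Op 2: N2 marks N0=dead -> (dead,v1)
Op 3: gossip N0<->N3 -> N0.N0=(alive,v0) N0.N1=(alive,v0) N0.N2=(alive,v0) N0.N3=(alive,v0) | N3.N0=(alive,v0) N3.N1=(alive,v0) N3.N2=(alive,v0) N3.N3=(alive,v0)
Op 4: N0 marks N3=dead -> (dead,v1)
Op 5: N2 marks N2=dead -> (dead,v1)
Op 6: N1 marks N3=alive -> (alive,v1)
Op 7: N3 marks N0=dead -> (dead,v1)
Op 8: gossip N2<->N3 -> N2.N0=(dead,v1) N2.N1=(alive,v0) N2.N2=(dead,v1) N2.N3=(suspect,v1) | N3.N0=(dead,v1) N3.N1=(alive,v0) N3.N2=(dead,v1) N3.N3=(suspect,v1)
Op 9: gossip N3<->N0 -> N3.N0=(dead,v1) N3.N1=(alive,v0) N3.N2=(dead,v1) N3.N3=(suspect,v1) | N0.N0=(dead,v1) N0.N1=(alive,v0) N0.N2=(dead,v1) N0.N3=(dead,v1)
Op 10: N2 marks N2=alive -> (alive,v2)
Op 11: gossip N1<->N3 -> N1.N0=(dead,v1) N1.N1=(alive,v0) N1.N2=(dead,v1) N1.N3=(alive,v1) | N3.N0=(dead,v1) N3.N1=(alive,v0) N3.N2=(dead,v1) N3.N3=(suspect,v1)
Op 12: N0 marks N0=suspect -> (suspect,v2)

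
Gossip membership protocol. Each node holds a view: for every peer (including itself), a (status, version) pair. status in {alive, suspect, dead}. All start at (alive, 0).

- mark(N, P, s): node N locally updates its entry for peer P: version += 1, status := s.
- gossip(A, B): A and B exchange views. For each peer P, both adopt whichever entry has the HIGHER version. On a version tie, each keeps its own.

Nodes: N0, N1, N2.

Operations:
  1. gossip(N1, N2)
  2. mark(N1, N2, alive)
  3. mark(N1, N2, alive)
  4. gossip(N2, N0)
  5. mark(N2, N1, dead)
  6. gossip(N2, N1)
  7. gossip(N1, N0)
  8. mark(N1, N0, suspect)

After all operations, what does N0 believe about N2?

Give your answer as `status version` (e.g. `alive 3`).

Op 1: gossip N1<->N2 -> N1.N0=(alive,v0) N1.N1=(alive,v0) N1.N2=(alive,v0) | N2.N0=(alive,v0) N2.N1=(alive,v0) N2.N2=(alive,v0)
Op 2: N1 marks N2=alive -> (alive,v1)
Op 3: N1 marks N2=alive -> (alive,v2)
Op 4: gossip N2<->N0 -> N2.N0=(alive,v0) N2.N1=(alive,v0) N2.N2=(alive,v0) | N0.N0=(alive,v0) N0.N1=(alive,v0) N0.N2=(alive,v0)
Op 5: N2 marks N1=dead -> (dead,v1)
Op 6: gossip N2<->N1 -> N2.N0=(alive,v0) N2.N1=(dead,v1) N2.N2=(alive,v2) | N1.N0=(alive,v0) N1.N1=(dead,v1) N1.N2=(alive,v2)
Op 7: gossip N1<->N0 -> N1.N0=(alive,v0) N1.N1=(dead,v1) N1.N2=(alive,v2) | N0.N0=(alive,v0) N0.N1=(dead,v1) N0.N2=(alive,v2)
Op 8: N1 marks N0=suspect -> (suspect,v1)

Answer: alive 2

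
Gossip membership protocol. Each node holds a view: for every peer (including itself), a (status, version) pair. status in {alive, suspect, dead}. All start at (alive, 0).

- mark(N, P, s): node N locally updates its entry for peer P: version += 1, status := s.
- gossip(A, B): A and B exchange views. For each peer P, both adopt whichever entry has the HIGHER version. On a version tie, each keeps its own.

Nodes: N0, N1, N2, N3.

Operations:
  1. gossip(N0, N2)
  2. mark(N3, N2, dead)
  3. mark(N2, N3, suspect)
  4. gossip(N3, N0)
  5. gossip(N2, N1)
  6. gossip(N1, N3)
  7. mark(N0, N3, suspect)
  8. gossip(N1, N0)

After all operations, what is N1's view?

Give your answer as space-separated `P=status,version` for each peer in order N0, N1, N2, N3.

Op 1: gossip N0<->N2 -> N0.N0=(alive,v0) N0.N1=(alive,v0) N0.N2=(alive,v0) N0.N3=(alive,v0) | N2.N0=(alive,v0) N2.N1=(alive,v0) N2.N2=(alive,v0) N2.N3=(alive,v0)
Op 2: N3 marks N2=dead -> (dead,v1)
Op 3: N2 marks N3=suspect -> (suspect,v1)
Op 4: gossip N3<->N0 -> N3.N0=(alive,v0) N3.N1=(alive,v0) N3.N2=(dead,v1) N3.N3=(alive,v0) | N0.N0=(alive,v0) N0.N1=(alive,v0) N0.N2=(dead,v1) N0.N3=(alive,v0)
Op 5: gossip N2<->N1 -> N2.N0=(alive,v0) N2.N1=(alive,v0) N2.N2=(alive,v0) N2.N3=(suspect,v1) | N1.N0=(alive,v0) N1.N1=(alive,v0) N1.N2=(alive,v0) N1.N3=(suspect,v1)
Op 6: gossip N1<->N3 -> N1.N0=(alive,v0) N1.N1=(alive,v0) N1.N2=(dead,v1) N1.N3=(suspect,v1) | N3.N0=(alive,v0) N3.N1=(alive,v0) N3.N2=(dead,v1) N3.N3=(suspect,v1)
Op 7: N0 marks N3=suspect -> (suspect,v1)
Op 8: gossip N1<->N0 -> N1.N0=(alive,v0) N1.N1=(alive,v0) N1.N2=(dead,v1) N1.N3=(suspect,v1) | N0.N0=(alive,v0) N0.N1=(alive,v0) N0.N2=(dead,v1) N0.N3=(suspect,v1)

Answer: N0=alive,0 N1=alive,0 N2=dead,1 N3=suspect,1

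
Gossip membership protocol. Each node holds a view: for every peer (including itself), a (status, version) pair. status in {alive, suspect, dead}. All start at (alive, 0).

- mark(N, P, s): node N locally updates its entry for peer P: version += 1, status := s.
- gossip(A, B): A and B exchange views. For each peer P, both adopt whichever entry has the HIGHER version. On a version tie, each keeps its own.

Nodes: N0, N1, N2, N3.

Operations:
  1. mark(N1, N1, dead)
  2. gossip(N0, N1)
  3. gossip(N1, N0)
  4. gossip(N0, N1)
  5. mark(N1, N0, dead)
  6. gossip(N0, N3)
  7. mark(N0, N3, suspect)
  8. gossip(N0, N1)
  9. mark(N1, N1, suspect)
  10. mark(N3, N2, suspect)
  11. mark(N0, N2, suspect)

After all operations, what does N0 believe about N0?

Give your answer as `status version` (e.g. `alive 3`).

Answer: dead 1

Derivation:
Op 1: N1 marks N1=dead -> (dead,v1)
Op 2: gossip N0<->N1 -> N0.N0=(alive,v0) N0.N1=(dead,v1) N0.N2=(alive,v0) N0.N3=(alive,v0) | N1.N0=(alive,v0) N1.N1=(dead,v1) N1.N2=(alive,v0) N1.N3=(alive,v0)
Op 3: gossip N1<->N0 -> N1.N0=(alive,v0) N1.N1=(dead,v1) N1.N2=(alive,v0) N1.N3=(alive,v0) | N0.N0=(alive,v0) N0.N1=(dead,v1) N0.N2=(alive,v0) N0.N3=(alive,v0)
Op 4: gossip N0<->N1 -> N0.N0=(alive,v0) N0.N1=(dead,v1) N0.N2=(alive,v0) N0.N3=(alive,v0) | N1.N0=(alive,v0) N1.N1=(dead,v1) N1.N2=(alive,v0) N1.N3=(alive,v0)
Op 5: N1 marks N0=dead -> (dead,v1)
Op 6: gossip N0<->N3 -> N0.N0=(alive,v0) N0.N1=(dead,v1) N0.N2=(alive,v0) N0.N3=(alive,v0) | N3.N0=(alive,v0) N3.N1=(dead,v1) N3.N2=(alive,v0) N3.N3=(alive,v0)
Op 7: N0 marks N3=suspect -> (suspect,v1)
Op 8: gossip N0<->N1 -> N0.N0=(dead,v1) N0.N1=(dead,v1) N0.N2=(alive,v0) N0.N3=(suspect,v1) | N1.N0=(dead,v1) N1.N1=(dead,v1) N1.N2=(alive,v0) N1.N3=(suspect,v1)
Op 9: N1 marks N1=suspect -> (suspect,v2)
Op 10: N3 marks N2=suspect -> (suspect,v1)
Op 11: N0 marks N2=suspect -> (suspect,v1)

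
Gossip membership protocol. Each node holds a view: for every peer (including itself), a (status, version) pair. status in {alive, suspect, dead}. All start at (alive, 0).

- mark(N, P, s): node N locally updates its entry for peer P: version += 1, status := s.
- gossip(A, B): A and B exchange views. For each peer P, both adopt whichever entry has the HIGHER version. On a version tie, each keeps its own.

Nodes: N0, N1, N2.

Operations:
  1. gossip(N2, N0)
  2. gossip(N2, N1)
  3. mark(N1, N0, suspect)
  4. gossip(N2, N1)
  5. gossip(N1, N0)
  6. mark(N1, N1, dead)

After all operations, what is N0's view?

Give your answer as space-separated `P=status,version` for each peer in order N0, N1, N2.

Answer: N0=suspect,1 N1=alive,0 N2=alive,0

Derivation:
Op 1: gossip N2<->N0 -> N2.N0=(alive,v0) N2.N1=(alive,v0) N2.N2=(alive,v0) | N0.N0=(alive,v0) N0.N1=(alive,v0) N0.N2=(alive,v0)
Op 2: gossip N2<->N1 -> N2.N0=(alive,v0) N2.N1=(alive,v0) N2.N2=(alive,v0) | N1.N0=(alive,v0) N1.N1=(alive,v0) N1.N2=(alive,v0)
Op 3: N1 marks N0=suspect -> (suspect,v1)
Op 4: gossip N2<->N1 -> N2.N0=(suspect,v1) N2.N1=(alive,v0) N2.N2=(alive,v0) | N1.N0=(suspect,v1) N1.N1=(alive,v0) N1.N2=(alive,v0)
Op 5: gossip N1<->N0 -> N1.N0=(suspect,v1) N1.N1=(alive,v0) N1.N2=(alive,v0) | N0.N0=(suspect,v1) N0.N1=(alive,v0) N0.N2=(alive,v0)
Op 6: N1 marks N1=dead -> (dead,v1)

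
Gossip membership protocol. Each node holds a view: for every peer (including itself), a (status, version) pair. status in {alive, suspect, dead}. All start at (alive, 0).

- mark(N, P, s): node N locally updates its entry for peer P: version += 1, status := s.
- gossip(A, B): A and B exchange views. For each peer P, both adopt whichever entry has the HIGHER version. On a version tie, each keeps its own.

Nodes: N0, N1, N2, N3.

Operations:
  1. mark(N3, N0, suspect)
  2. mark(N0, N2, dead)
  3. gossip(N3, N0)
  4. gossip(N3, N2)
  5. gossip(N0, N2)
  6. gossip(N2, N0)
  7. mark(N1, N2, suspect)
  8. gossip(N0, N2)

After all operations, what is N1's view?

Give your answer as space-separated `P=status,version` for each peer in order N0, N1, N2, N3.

Answer: N0=alive,0 N1=alive,0 N2=suspect,1 N3=alive,0

Derivation:
Op 1: N3 marks N0=suspect -> (suspect,v1)
Op 2: N0 marks N2=dead -> (dead,v1)
Op 3: gossip N3<->N0 -> N3.N0=(suspect,v1) N3.N1=(alive,v0) N3.N2=(dead,v1) N3.N3=(alive,v0) | N0.N0=(suspect,v1) N0.N1=(alive,v0) N0.N2=(dead,v1) N0.N3=(alive,v0)
Op 4: gossip N3<->N2 -> N3.N0=(suspect,v1) N3.N1=(alive,v0) N3.N2=(dead,v1) N3.N3=(alive,v0) | N2.N0=(suspect,v1) N2.N1=(alive,v0) N2.N2=(dead,v1) N2.N3=(alive,v0)
Op 5: gossip N0<->N2 -> N0.N0=(suspect,v1) N0.N1=(alive,v0) N0.N2=(dead,v1) N0.N3=(alive,v0) | N2.N0=(suspect,v1) N2.N1=(alive,v0) N2.N2=(dead,v1) N2.N3=(alive,v0)
Op 6: gossip N2<->N0 -> N2.N0=(suspect,v1) N2.N1=(alive,v0) N2.N2=(dead,v1) N2.N3=(alive,v0) | N0.N0=(suspect,v1) N0.N1=(alive,v0) N0.N2=(dead,v1) N0.N3=(alive,v0)
Op 7: N1 marks N2=suspect -> (suspect,v1)
Op 8: gossip N0<->N2 -> N0.N0=(suspect,v1) N0.N1=(alive,v0) N0.N2=(dead,v1) N0.N3=(alive,v0) | N2.N0=(suspect,v1) N2.N1=(alive,v0) N2.N2=(dead,v1) N2.N3=(alive,v0)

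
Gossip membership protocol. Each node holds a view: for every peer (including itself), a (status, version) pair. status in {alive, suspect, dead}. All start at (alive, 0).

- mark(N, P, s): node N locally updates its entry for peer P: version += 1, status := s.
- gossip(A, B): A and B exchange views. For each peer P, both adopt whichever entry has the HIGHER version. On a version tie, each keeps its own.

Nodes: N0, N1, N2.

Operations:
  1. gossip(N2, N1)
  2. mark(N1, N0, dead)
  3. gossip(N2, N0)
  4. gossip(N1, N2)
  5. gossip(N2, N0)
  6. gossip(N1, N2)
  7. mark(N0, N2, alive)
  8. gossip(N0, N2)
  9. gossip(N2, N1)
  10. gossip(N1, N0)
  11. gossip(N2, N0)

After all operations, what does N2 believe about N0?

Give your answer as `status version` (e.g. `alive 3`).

Op 1: gossip N2<->N1 -> N2.N0=(alive,v0) N2.N1=(alive,v0) N2.N2=(alive,v0) | N1.N0=(alive,v0) N1.N1=(alive,v0) N1.N2=(alive,v0)
Op 2: N1 marks N0=dead -> (dead,v1)
Op 3: gossip N2<->N0 -> N2.N0=(alive,v0) N2.N1=(alive,v0) N2.N2=(alive,v0) | N0.N0=(alive,v0) N0.N1=(alive,v0) N0.N2=(alive,v0)
Op 4: gossip N1<->N2 -> N1.N0=(dead,v1) N1.N1=(alive,v0) N1.N2=(alive,v0) | N2.N0=(dead,v1) N2.N1=(alive,v0) N2.N2=(alive,v0)
Op 5: gossip N2<->N0 -> N2.N0=(dead,v1) N2.N1=(alive,v0) N2.N2=(alive,v0) | N0.N0=(dead,v1) N0.N1=(alive,v0) N0.N2=(alive,v0)
Op 6: gossip N1<->N2 -> N1.N0=(dead,v1) N1.N1=(alive,v0) N1.N2=(alive,v0) | N2.N0=(dead,v1) N2.N1=(alive,v0) N2.N2=(alive,v0)
Op 7: N0 marks N2=alive -> (alive,v1)
Op 8: gossip N0<->N2 -> N0.N0=(dead,v1) N0.N1=(alive,v0) N0.N2=(alive,v1) | N2.N0=(dead,v1) N2.N1=(alive,v0) N2.N2=(alive,v1)
Op 9: gossip N2<->N1 -> N2.N0=(dead,v1) N2.N1=(alive,v0) N2.N2=(alive,v1) | N1.N0=(dead,v1) N1.N1=(alive,v0) N1.N2=(alive,v1)
Op 10: gossip N1<->N0 -> N1.N0=(dead,v1) N1.N1=(alive,v0) N1.N2=(alive,v1) | N0.N0=(dead,v1) N0.N1=(alive,v0) N0.N2=(alive,v1)
Op 11: gossip N2<->N0 -> N2.N0=(dead,v1) N2.N1=(alive,v0) N2.N2=(alive,v1) | N0.N0=(dead,v1) N0.N1=(alive,v0) N0.N2=(alive,v1)

Answer: dead 1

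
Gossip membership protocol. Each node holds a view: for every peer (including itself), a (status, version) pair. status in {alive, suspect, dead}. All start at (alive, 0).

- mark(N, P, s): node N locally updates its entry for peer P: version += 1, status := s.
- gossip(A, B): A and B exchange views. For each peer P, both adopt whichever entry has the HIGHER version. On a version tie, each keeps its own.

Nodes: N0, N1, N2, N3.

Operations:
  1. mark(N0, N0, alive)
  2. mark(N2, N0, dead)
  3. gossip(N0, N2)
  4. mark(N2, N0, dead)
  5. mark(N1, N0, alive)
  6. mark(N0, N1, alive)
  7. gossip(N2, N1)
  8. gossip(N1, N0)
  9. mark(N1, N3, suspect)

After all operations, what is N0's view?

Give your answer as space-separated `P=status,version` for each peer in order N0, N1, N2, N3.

Op 1: N0 marks N0=alive -> (alive,v1)
Op 2: N2 marks N0=dead -> (dead,v1)
Op 3: gossip N0<->N2 -> N0.N0=(alive,v1) N0.N1=(alive,v0) N0.N2=(alive,v0) N0.N3=(alive,v0) | N2.N0=(dead,v1) N2.N1=(alive,v0) N2.N2=(alive,v0) N2.N3=(alive,v0)
Op 4: N2 marks N0=dead -> (dead,v2)
Op 5: N1 marks N0=alive -> (alive,v1)
Op 6: N0 marks N1=alive -> (alive,v1)
Op 7: gossip N2<->N1 -> N2.N0=(dead,v2) N2.N1=(alive,v0) N2.N2=(alive,v0) N2.N3=(alive,v0) | N1.N0=(dead,v2) N1.N1=(alive,v0) N1.N2=(alive,v0) N1.N3=(alive,v0)
Op 8: gossip N1<->N0 -> N1.N0=(dead,v2) N1.N1=(alive,v1) N1.N2=(alive,v0) N1.N3=(alive,v0) | N0.N0=(dead,v2) N0.N1=(alive,v1) N0.N2=(alive,v0) N0.N3=(alive,v0)
Op 9: N1 marks N3=suspect -> (suspect,v1)

Answer: N0=dead,2 N1=alive,1 N2=alive,0 N3=alive,0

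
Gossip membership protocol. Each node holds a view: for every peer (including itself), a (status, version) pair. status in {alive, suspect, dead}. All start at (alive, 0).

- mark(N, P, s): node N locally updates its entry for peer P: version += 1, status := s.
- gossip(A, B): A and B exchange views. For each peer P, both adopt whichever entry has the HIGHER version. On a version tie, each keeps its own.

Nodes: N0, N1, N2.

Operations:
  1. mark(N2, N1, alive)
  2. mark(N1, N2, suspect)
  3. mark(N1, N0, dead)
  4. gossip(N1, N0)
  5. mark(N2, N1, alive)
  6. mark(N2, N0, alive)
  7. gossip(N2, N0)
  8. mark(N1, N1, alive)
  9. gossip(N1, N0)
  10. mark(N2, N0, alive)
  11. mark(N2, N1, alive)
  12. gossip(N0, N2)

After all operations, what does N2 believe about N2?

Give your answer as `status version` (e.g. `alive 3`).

Op 1: N2 marks N1=alive -> (alive,v1)
Op 2: N1 marks N2=suspect -> (suspect,v1)
Op 3: N1 marks N0=dead -> (dead,v1)
Op 4: gossip N1<->N0 -> N1.N0=(dead,v1) N1.N1=(alive,v0) N1.N2=(suspect,v1) | N0.N0=(dead,v1) N0.N1=(alive,v0) N0.N2=(suspect,v1)
Op 5: N2 marks N1=alive -> (alive,v2)
Op 6: N2 marks N0=alive -> (alive,v1)
Op 7: gossip N2<->N0 -> N2.N0=(alive,v1) N2.N1=(alive,v2) N2.N2=(suspect,v1) | N0.N0=(dead,v1) N0.N1=(alive,v2) N0.N2=(suspect,v1)
Op 8: N1 marks N1=alive -> (alive,v1)
Op 9: gossip N1<->N0 -> N1.N0=(dead,v1) N1.N1=(alive,v2) N1.N2=(suspect,v1) | N0.N0=(dead,v1) N0.N1=(alive,v2) N0.N2=(suspect,v1)
Op 10: N2 marks N0=alive -> (alive,v2)
Op 11: N2 marks N1=alive -> (alive,v3)
Op 12: gossip N0<->N2 -> N0.N0=(alive,v2) N0.N1=(alive,v3) N0.N2=(suspect,v1) | N2.N0=(alive,v2) N2.N1=(alive,v3) N2.N2=(suspect,v1)

Answer: suspect 1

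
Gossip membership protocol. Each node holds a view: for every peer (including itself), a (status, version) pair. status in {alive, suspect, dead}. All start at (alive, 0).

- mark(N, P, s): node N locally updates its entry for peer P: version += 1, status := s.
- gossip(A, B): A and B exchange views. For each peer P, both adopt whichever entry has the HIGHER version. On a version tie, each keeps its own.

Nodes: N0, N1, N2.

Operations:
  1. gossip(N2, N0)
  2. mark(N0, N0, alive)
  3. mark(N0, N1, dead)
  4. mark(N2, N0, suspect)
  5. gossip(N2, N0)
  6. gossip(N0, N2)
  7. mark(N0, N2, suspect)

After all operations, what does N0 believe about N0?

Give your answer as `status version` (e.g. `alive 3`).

Op 1: gossip N2<->N0 -> N2.N0=(alive,v0) N2.N1=(alive,v0) N2.N2=(alive,v0) | N0.N0=(alive,v0) N0.N1=(alive,v0) N0.N2=(alive,v0)
Op 2: N0 marks N0=alive -> (alive,v1)
Op 3: N0 marks N1=dead -> (dead,v1)
Op 4: N2 marks N0=suspect -> (suspect,v1)
Op 5: gossip N2<->N0 -> N2.N0=(suspect,v1) N2.N1=(dead,v1) N2.N2=(alive,v0) | N0.N0=(alive,v1) N0.N1=(dead,v1) N0.N2=(alive,v0)
Op 6: gossip N0<->N2 -> N0.N0=(alive,v1) N0.N1=(dead,v1) N0.N2=(alive,v0) | N2.N0=(suspect,v1) N2.N1=(dead,v1) N2.N2=(alive,v0)
Op 7: N0 marks N2=suspect -> (suspect,v1)

Answer: alive 1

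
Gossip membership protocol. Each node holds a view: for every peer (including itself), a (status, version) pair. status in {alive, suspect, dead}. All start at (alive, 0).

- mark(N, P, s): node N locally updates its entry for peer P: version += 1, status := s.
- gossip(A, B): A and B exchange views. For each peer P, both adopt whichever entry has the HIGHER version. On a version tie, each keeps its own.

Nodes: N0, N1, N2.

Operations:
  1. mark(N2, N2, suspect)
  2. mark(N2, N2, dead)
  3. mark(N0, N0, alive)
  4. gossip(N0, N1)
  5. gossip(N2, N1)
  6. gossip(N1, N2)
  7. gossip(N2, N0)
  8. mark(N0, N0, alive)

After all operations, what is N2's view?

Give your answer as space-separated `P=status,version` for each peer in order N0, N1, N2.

Answer: N0=alive,1 N1=alive,0 N2=dead,2

Derivation:
Op 1: N2 marks N2=suspect -> (suspect,v1)
Op 2: N2 marks N2=dead -> (dead,v2)
Op 3: N0 marks N0=alive -> (alive,v1)
Op 4: gossip N0<->N1 -> N0.N0=(alive,v1) N0.N1=(alive,v0) N0.N2=(alive,v0) | N1.N0=(alive,v1) N1.N1=(alive,v0) N1.N2=(alive,v0)
Op 5: gossip N2<->N1 -> N2.N0=(alive,v1) N2.N1=(alive,v0) N2.N2=(dead,v2) | N1.N0=(alive,v1) N1.N1=(alive,v0) N1.N2=(dead,v2)
Op 6: gossip N1<->N2 -> N1.N0=(alive,v1) N1.N1=(alive,v0) N1.N2=(dead,v2) | N2.N0=(alive,v1) N2.N1=(alive,v0) N2.N2=(dead,v2)
Op 7: gossip N2<->N0 -> N2.N0=(alive,v1) N2.N1=(alive,v0) N2.N2=(dead,v2) | N0.N0=(alive,v1) N0.N1=(alive,v0) N0.N2=(dead,v2)
Op 8: N0 marks N0=alive -> (alive,v2)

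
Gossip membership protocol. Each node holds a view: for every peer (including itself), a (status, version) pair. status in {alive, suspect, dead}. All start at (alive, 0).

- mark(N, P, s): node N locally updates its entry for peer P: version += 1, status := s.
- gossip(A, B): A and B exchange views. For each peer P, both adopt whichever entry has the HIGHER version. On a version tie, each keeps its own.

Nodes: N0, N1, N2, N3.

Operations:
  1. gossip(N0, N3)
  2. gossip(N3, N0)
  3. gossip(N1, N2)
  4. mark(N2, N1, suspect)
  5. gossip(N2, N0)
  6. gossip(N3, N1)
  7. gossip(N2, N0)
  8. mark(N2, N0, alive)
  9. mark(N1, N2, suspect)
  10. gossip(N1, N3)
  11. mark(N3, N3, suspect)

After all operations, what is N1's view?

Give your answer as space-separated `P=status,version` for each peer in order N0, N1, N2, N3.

Answer: N0=alive,0 N1=alive,0 N2=suspect,1 N3=alive,0

Derivation:
Op 1: gossip N0<->N3 -> N0.N0=(alive,v0) N0.N1=(alive,v0) N0.N2=(alive,v0) N0.N3=(alive,v0) | N3.N0=(alive,v0) N3.N1=(alive,v0) N3.N2=(alive,v0) N3.N3=(alive,v0)
Op 2: gossip N3<->N0 -> N3.N0=(alive,v0) N3.N1=(alive,v0) N3.N2=(alive,v0) N3.N3=(alive,v0) | N0.N0=(alive,v0) N0.N1=(alive,v0) N0.N2=(alive,v0) N0.N3=(alive,v0)
Op 3: gossip N1<->N2 -> N1.N0=(alive,v0) N1.N1=(alive,v0) N1.N2=(alive,v0) N1.N3=(alive,v0) | N2.N0=(alive,v0) N2.N1=(alive,v0) N2.N2=(alive,v0) N2.N3=(alive,v0)
Op 4: N2 marks N1=suspect -> (suspect,v1)
Op 5: gossip N2<->N0 -> N2.N0=(alive,v0) N2.N1=(suspect,v1) N2.N2=(alive,v0) N2.N3=(alive,v0) | N0.N0=(alive,v0) N0.N1=(suspect,v1) N0.N2=(alive,v0) N0.N3=(alive,v0)
Op 6: gossip N3<->N1 -> N3.N0=(alive,v0) N3.N1=(alive,v0) N3.N2=(alive,v0) N3.N3=(alive,v0) | N1.N0=(alive,v0) N1.N1=(alive,v0) N1.N2=(alive,v0) N1.N3=(alive,v0)
Op 7: gossip N2<->N0 -> N2.N0=(alive,v0) N2.N1=(suspect,v1) N2.N2=(alive,v0) N2.N3=(alive,v0) | N0.N0=(alive,v0) N0.N1=(suspect,v1) N0.N2=(alive,v0) N0.N3=(alive,v0)
Op 8: N2 marks N0=alive -> (alive,v1)
Op 9: N1 marks N2=suspect -> (suspect,v1)
Op 10: gossip N1<->N3 -> N1.N0=(alive,v0) N1.N1=(alive,v0) N1.N2=(suspect,v1) N1.N3=(alive,v0) | N3.N0=(alive,v0) N3.N1=(alive,v0) N3.N2=(suspect,v1) N3.N3=(alive,v0)
Op 11: N3 marks N3=suspect -> (suspect,v1)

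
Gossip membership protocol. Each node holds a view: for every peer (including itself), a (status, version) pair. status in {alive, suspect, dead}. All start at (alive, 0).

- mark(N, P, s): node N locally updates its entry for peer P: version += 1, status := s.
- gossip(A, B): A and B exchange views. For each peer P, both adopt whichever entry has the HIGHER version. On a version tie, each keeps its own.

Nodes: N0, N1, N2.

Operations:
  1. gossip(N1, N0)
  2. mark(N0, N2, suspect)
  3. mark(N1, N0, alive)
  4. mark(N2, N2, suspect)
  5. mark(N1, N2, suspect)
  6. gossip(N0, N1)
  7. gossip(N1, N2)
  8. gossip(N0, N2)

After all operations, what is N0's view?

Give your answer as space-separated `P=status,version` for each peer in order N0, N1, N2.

Answer: N0=alive,1 N1=alive,0 N2=suspect,1

Derivation:
Op 1: gossip N1<->N0 -> N1.N0=(alive,v0) N1.N1=(alive,v0) N1.N2=(alive,v0) | N0.N0=(alive,v0) N0.N1=(alive,v0) N0.N2=(alive,v0)
Op 2: N0 marks N2=suspect -> (suspect,v1)
Op 3: N1 marks N0=alive -> (alive,v1)
Op 4: N2 marks N2=suspect -> (suspect,v1)
Op 5: N1 marks N2=suspect -> (suspect,v1)
Op 6: gossip N0<->N1 -> N0.N0=(alive,v1) N0.N1=(alive,v0) N0.N2=(suspect,v1) | N1.N0=(alive,v1) N1.N1=(alive,v0) N1.N2=(suspect,v1)
Op 7: gossip N1<->N2 -> N1.N0=(alive,v1) N1.N1=(alive,v0) N1.N2=(suspect,v1) | N2.N0=(alive,v1) N2.N1=(alive,v0) N2.N2=(suspect,v1)
Op 8: gossip N0<->N2 -> N0.N0=(alive,v1) N0.N1=(alive,v0) N0.N2=(suspect,v1) | N2.N0=(alive,v1) N2.N1=(alive,v0) N2.N2=(suspect,v1)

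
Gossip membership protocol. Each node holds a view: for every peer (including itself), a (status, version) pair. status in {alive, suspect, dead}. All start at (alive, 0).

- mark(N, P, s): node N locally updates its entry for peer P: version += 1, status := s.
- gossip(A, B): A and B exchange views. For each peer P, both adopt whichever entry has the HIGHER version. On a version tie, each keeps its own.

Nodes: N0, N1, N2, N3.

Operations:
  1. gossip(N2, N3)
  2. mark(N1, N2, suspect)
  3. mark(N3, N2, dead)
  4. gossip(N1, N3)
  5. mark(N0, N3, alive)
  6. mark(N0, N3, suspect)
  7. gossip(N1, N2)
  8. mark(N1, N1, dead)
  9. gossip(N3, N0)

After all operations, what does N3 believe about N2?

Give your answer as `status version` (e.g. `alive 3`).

Answer: dead 1

Derivation:
Op 1: gossip N2<->N3 -> N2.N0=(alive,v0) N2.N1=(alive,v0) N2.N2=(alive,v0) N2.N3=(alive,v0) | N3.N0=(alive,v0) N3.N1=(alive,v0) N3.N2=(alive,v0) N3.N3=(alive,v0)
Op 2: N1 marks N2=suspect -> (suspect,v1)
Op 3: N3 marks N2=dead -> (dead,v1)
Op 4: gossip N1<->N3 -> N1.N0=(alive,v0) N1.N1=(alive,v0) N1.N2=(suspect,v1) N1.N3=(alive,v0) | N3.N0=(alive,v0) N3.N1=(alive,v0) N3.N2=(dead,v1) N3.N3=(alive,v0)
Op 5: N0 marks N3=alive -> (alive,v1)
Op 6: N0 marks N3=suspect -> (suspect,v2)
Op 7: gossip N1<->N2 -> N1.N0=(alive,v0) N1.N1=(alive,v0) N1.N2=(suspect,v1) N1.N3=(alive,v0) | N2.N0=(alive,v0) N2.N1=(alive,v0) N2.N2=(suspect,v1) N2.N3=(alive,v0)
Op 8: N1 marks N1=dead -> (dead,v1)
Op 9: gossip N3<->N0 -> N3.N0=(alive,v0) N3.N1=(alive,v0) N3.N2=(dead,v1) N3.N3=(suspect,v2) | N0.N0=(alive,v0) N0.N1=(alive,v0) N0.N2=(dead,v1) N0.N3=(suspect,v2)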